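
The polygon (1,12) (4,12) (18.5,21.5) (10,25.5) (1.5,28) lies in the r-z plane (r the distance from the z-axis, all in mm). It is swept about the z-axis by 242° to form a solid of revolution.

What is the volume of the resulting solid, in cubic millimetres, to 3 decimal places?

Volume = 4809.735 mm³

Profile (r,z), 5 vertices: (1,12) (4,12) (18.5,21.5) (10,25.5) (1.5,28)
edge 0: (1,12)→(4,12)  cross = 1·12 − 4·12 = -36.0000; (r_i+r_j)·cross = 5·-36.0000 = -180.0000
edge 1: (4,12)→(18.5,21.5)  cross = 4·21.5 − 18.5·12 = -136.0000; (r_i+r_j)·cross = 22.5·-136.0000 = -3060.0000
edge 2: (18.5,21.5)→(10,25.5)  cross = 18.5·25.5 − 10·21.5 = 256.7500; (r_i+r_j)·cross = 28.5·256.7500 = 7317.3750
edge 3: (10,25.5)→(1.5,28)  cross = 10·28 − 1.5·25.5 = 241.7500; (r_i+r_j)·cross = 11.5·241.7500 = 2780.1250
edge 4: (1.5,28)→(1,12)  cross = 1.5·12 − 1·28 = -10.0000; (r_i+r_j)·cross = 2.5·-10.0000 = -25.0000
Σcross = 316.5000 → A = |Σcross|/2 = 158.2500 mm²
Σ(r_i+r_j)·cross = 6832.5000 → first moment M = |Σ|/6 = 1138.7500
R_c = M/A = 1138.7500/158.2500 = 7.1959 mm
θ = 242° = 4.223697 rad
V = θ·R_c·A = 4.223697·7.1959·158.2500 = 4809.735 mm³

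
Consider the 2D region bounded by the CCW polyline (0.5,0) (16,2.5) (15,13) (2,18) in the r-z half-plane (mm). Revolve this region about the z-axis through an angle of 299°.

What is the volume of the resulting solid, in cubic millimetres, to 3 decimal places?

Profile (r,z), 4 vertices: (0.5,0) (16,2.5) (15,13) (2,18)
edge 0: (0.5,0)→(16,2.5)  cross = 0.5·2.5 − 16·0 = 1.2500; (r_i+r_j)·cross = 16.5·1.2500 = 20.6250
edge 1: (16,2.5)→(15,13)  cross = 16·13 − 15·2.5 = 170.5000; (r_i+r_j)·cross = 31·170.5000 = 5285.5000
edge 2: (15,13)→(2,18)  cross = 15·18 − 2·13 = 244.0000; (r_i+r_j)·cross = 17·244.0000 = 4148.0000
edge 3: (2,18)→(0.5,0)  cross = 2·0 − 0.5·18 = -9.0000; (r_i+r_j)·cross = 2.5·-9.0000 = -22.5000
Σcross = 406.7500 → A = |Σcross|/2 = 203.3750 mm²
Σ(r_i+r_j)·cross = 9431.6250 → first moment M = |Σ|/6 = 1571.9375
R_c = M/A = 1571.9375/203.3750 = 7.7293 mm
θ = 299° = 5.218534 rad
V = θ·R_c·A = 5.218534·7.7293·203.3750 = 8203.210 mm³

Volume = 8203.210 mm³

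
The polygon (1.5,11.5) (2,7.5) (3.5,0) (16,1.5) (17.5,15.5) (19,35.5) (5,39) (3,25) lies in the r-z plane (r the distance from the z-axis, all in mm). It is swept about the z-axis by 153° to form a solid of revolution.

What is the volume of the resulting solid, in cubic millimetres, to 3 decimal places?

Profile (r,z), 8 vertices: (1.5,11.5) (2,7.5) (3.5,0) (16,1.5) (17.5,15.5) (19,35.5) (5,39) (3,25)
edge 0: (1.5,11.5)→(2,7.5)  cross = 1.5·7.5 − 2·11.5 = -11.7500; (r_i+r_j)·cross = 3.5·-11.7500 = -41.1250
edge 1: (2,7.5)→(3.5,0)  cross = 2·0 − 3.5·7.5 = -26.2500; (r_i+r_j)·cross = 5.5·-26.2500 = -144.3750
edge 2: (3.5,0)→(16,1.5)  cross = 3.5·1.5 − 16·0 = 5.2500; (r_i+r_j)·cross = 19.5·5.2500 = 102.3750
edge 3: (16,1.5)→(17.5,15.5)  cross = 16·15.5 − 17.5·1.5 = 221.7500; (r_i+r_j)·cross = 33.5·221.7500 = 7428.6250
edge 4: (17.5,15.5)→(19,35.5)  cross = 17.5·35.5 − 19·15.5 = 326.7500; (r_i+r_j)·cross = 36.5·326.7500 = 11926.3750
edge 5: (19,35.5)→(5,39)  cross = 19·39 − 5·35.5 = 563.5000; (r_i+r_j)·cross = 24·563.5000 = 13524.0000
edge 6: (5,39)→(3,25)  cross = 5·25 − 3·39 = 8.0000; (r_i+r_j)·cross = 8·8.0000 = 64.0000
edge 7: (3,25)→(1.5,11.5)  cross = 3·11.5 − 1.5·25 = -3.0000; (r_i+r_j)·cross = 4.5·-3.0000 = -13.5000
Σcross = 1084.2500 → A = |Σcross|/2 = 542.1250 mm²
Σ(r_i+r_j)·cross = 32846.3750 → first moment M = |Σ|/6 = 5474.3958
R_c = M/A = 5474.3958/542.1250 = 10.0980 mm
θ = 153° = 2.670354 rad
V = θ·R_c·A = 2.670354·10.0980·542.1250 = 14618.573 mm³

Volume = 14618.573 mm³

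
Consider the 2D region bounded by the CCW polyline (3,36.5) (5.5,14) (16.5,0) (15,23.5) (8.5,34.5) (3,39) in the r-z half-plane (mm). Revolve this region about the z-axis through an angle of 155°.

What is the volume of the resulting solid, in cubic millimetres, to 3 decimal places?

Volume = 7135.970 mm³

Profile (r,z), 6 vertices: (3,36.5) (5.5,14) (16.5,0) (15,23.5) (8.5,34.5) (3,39)
edge 0: (3,36.5)→(5.5,14)  cross = 3·14 − 5.5·36.5 = -158.7500; (r_i+r_j)·cross = 8.5·-158.7500 = -1349.3750
edge 1: (5.5,14)→(16.5,0)  cross = 5.5·0 − 16.5·14 = -231.0000; (r_i+r_j)·cross = 22·-231.0000 = -5082.0000
edge 2: (16.5,0)→(15,23.5)  cross = 16.5·23.5 − 15·0 = 387.7500; (r_i+r_j)·cross = 31.5·387.7500 = 12214.1250
edge 3: (15,23.5)→(8.5,34.5)  cross = 15·34.5 − 8.5·23.5 = 317.7500; (r_i+r_j)·cross = 23.5·317.7500 = 7467.1250
edge 4: (8.5,34.5)→(3,39)  cross = 8.5·39 − 3·34.5 = 228.0000; (r_i+r_j)·cross = 11.5·228.0000 = 2622.0000
edge 5: (3,39)→(3,36.5)  cross = 3·36.5 − 3·39 = -7.5000; (r_i+r_j)·cross = 6·-7.5000 = -45.0000
Σcross = 536.2500 → A = |Σcross|/2 = 268.1250 mm²
Σ(r_i+r_j)·cross = 15826.8750 → first moment M = |Σ|/6 = 2637.8125
R_c = M/A = 2637.8125/268.1250 = 9.8380 mm
θ = 155° = 2.705260 rad
V = θ·R_c·A = 2.705260·9.8380·268.1250 = 7135.970 mm³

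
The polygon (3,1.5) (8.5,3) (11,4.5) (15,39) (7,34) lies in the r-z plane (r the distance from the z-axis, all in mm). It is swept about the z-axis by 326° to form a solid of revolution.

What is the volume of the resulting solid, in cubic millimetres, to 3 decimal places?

Volume = 13045.939 mm³

Profile (r,z), 5 vertices: (3,1.5) (8.5,3) (11,4.5) (15,39) (7,34)
edge 0: (3,1.5)→(8.5,3)  cross = 3·3 − 8.5·1.5 = -3.7500; (r_i+r_j)·cross = 11.5·-3.7500 = -43.1250
edge 1: (8.5,3)→(11,4.5)  cross = 8.5·4.5 − 11·3 = 5.2500; (r_i+r_j)·cross = 19.5·5.2500 = 102.3750
edge 2: (11,4.5)→(15,39)  cross = 11·39 − 15·4.5 = 361.5000; (r_i+r_j)·cross = 26·361.5000 = 9399.0000
edge 3: (15,39)→(7,34)  cross = 15·34 − 7·39 = 237.0000; (r_i+r_j)·cross = 22·237.0000 = 5214.0000
edge 4: (7,34)→(3,1.5)  cross = 7·1.5 − 3·34 = -91.5000; (r_i+r_j)·cross = 10·-91.5000 = -915.0000
Σcross = 508.5000 → A = |Σcross|/2 = 254.2500 mm²
Σ(r_i+r_j)·cross = 13757.2500 → first moment M = |Σ|/6 = 2292.8750
R_c = M/A = 2292.8750/254.2500 = 9.0182 mm
θ = 326° = 5.689773 rad
V = θ·R_c·A = 5.689773·9.0182·254.2500 = 13045.939 mm³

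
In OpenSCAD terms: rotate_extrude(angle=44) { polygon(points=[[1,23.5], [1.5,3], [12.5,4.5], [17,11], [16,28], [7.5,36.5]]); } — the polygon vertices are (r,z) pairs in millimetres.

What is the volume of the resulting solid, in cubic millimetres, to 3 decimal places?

Volume = 2708.958 mm³

Profile (r,z), 6 vertices: (1,23.5) (1.5,3) (12.5,4.5) (17,11) (16,28) (7.5,36.5)
edge 0: (1,23.5)→(1.5,3)  cross = 1·3 − 1.5·23.5 = -32.2500; (r_i+r_j)·cross = 2.5·-32.2500 = -80.6250
edge 1: (1.5,3)→(12.5,4.5)  cross = 1.5·4.5 − 12.5·3 = -30.7500; (r_i+r_j)·cross = 14·-30.7500 = -430.5000
edge 2: (12.5,4.5)→(17,11)  cross = 12.5·11 − 17·4.5 = 61.0000; (r_i+r_j)·cross = 29.5·61.0000 = 1799.5000
edge 3: (17,11)→(16,28)  cross = 17·28 − 16·11 = 300.0000; (r_i+r_j)·cross = 33·300.0000 = 9900.0000
edge 4: (16,28)→(7.5,36.5)  cross = 16·36.5 − 7.5·28 = 374.0000; (r_i+r_j)·cross = 23.5·374.0000 = 8789.0000
edge 5: (7.5,36.5)→(1,23.5)  cross = 7.5·23.5 − 1·36.5 = 139.7500; (r_i+r_j)·cross = 8.5·139.7500 = 1187.8750
Σcross = 811.7500 → A = |Σcross|/2 = 405.8750 mm²
Σ(r_i+r_j)·cross = 21165.2500 → first moment M = |Σ|/6 = 3527.5417
R_c = M/A = 3527.5417/405.8750 = 8.6912 mm
θ = 44° = 0.767945 rad
V = θ·R_c·A = 0.767945·8.6912·405.8750 = 2708.958 mm³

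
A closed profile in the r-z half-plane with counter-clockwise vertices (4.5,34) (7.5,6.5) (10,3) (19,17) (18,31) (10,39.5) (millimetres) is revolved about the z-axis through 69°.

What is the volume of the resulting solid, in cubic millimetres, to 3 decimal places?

Profile (r,z), 6 vertices: (4.5,34) (7.5,6.5) (10,3) (19,17) (18,31) (10,39.5)
edge 0: (4.5,34)→(7.5,6.5)  cross = 4.5·6.5 − 7.5·34 = -225.7500; (r_i+r_j)·cross = 12·-225.7500 = -2709.0000
edge 1: (7.5,6.5)→(10,3)  cross = 7.5·3 − 10·6.5 = -42.5000; (r_i+r_j)·cross = 17.5·-42.5000 = -743.7500
edge 2: (10,3)→(19,17)  cross = 10·17 − 19·3 = 113.0000; (r_i+r_j)·cross = 29·113.0000 = 3277.0000
edge 3: (19,17)→(18,31)  cross = 19·31 − 18·17 = 283.0000; (r_i+r_j)·cross = 37·283.0000 = 10471.0000
edge 4: (18,31)→(10,39.5)  cross = 18·39.5 − 10·31 = 401.0000; (r_i+r_j)·cross = 28·401.0000 = 11228.0000
edge 5: (10,39.5)→(4.5,34)  cross = 10·34 − 4.5·39.5 = 162.2500; (r_i+r_j)·cross = 14.5·162.2500 = 2352.6250
Σcross = 691.0000 → A = |Σcross|/2 = 345.5000 mm²
Σ(r_i+r_j)·cross = 23875.8750 → first moment M = |Σ|/6 = 3979.3125
R_c = M/A = 3979.3125/345.5000 = 11.5175 mm
θ = 69° = 1.204277 rad
V = θ·R_c·A = 1.204277·11.5175·345.5000 = 4792.195 mm³

Volume = 4792.195 mm³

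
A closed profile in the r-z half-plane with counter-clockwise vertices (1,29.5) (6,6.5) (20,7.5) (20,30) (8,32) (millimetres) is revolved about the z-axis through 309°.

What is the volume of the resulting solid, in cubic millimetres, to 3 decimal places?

Profile (r,z), 5 vertices: (1,29.5) (6,6.5) (20,7.5) (20,30) (8,32)
edge 0: (1,29.5)→(6,6.5)  cross = 1·6.5 − 6·29.5 = -170.5000; (r_i+r_j)·cross = 7·-170.5000 = -1193.5000
edge 1: (6,6.5)→(20,7.5)  cross = 6·7.5 − 20·6.5 = -85.0000; (r_i+r_j)·cross = 26·-85.0000 = -2210.0000
edge 2: (20,7.5)→(20,30)  cross = 20·30 − 20·7.5 = 450.0000; (r_i+r_j)·cross = 40·450.0000 = 18000.0000
edge 3: (20,30)→(8,32)  cross = 20·32 − 8·30 = 400.0000; (r_i+r_j)·cross = 28·400.0000 = 11200.0000
edge 4: (8,32)→(1,29.5)  cross = 8·29.5 − 1·32 = 204.0000; (r_i+r_j)·cross = 9·204.0000 = 1836.0000
Σcross = 798.5000 → A = |Σcross|/2 = 399.2500 mm²
Σ(r_i+r_j)·cross = 27632.5000 → first moment M = |Σ|/6 = 4605.4167
R_c = M/A = 4605.4167/399.2500 = 11.5352 mm
θ = 309° = 5.393067 rad
V = θ·R_c·A = 5.393067·11.5352·399.2500 = 24837.322 mm³

Volume = 24837.322 mm³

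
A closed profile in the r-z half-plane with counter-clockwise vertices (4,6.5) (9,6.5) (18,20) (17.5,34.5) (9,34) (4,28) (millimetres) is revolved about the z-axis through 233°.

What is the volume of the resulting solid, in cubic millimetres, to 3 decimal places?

Profile (r,z), 6 vertices: (4,6.5) (9,6.5) (18,20) (17.5,34.5) (9,34) (4,28)
edge 0: (4,6.5)→(9,6.5)  cross = 4·6.5 − 9·6.5 = -32.5000; (r_i+r_j)·cross = 13·-32.5000 = -422.5000
edge 1: (9,6.5)→(18,20)  cross = 9·20 − 18·6.5 = 63.0000; (r_i+r_j)·cross = 27·63.0000 = 1701.0000
edge 2: (18,20)→(17.5,34.5)  cross = 18·34.5 − 17.5·20 = 271.0000; (r_i+r_j)·cross = 35.5·271.0000 = 9620.5000
edge 3: (17.5,34.5)→(9,34)  cross = 17.5·34 − 9·34.5 = 284.5000; (r_i+r_j)·cross = 26.5·284.5000 = 7539.2500
edge 4: (9,34)→(4,28)  cross = 9·28 − 4·34 = 116.0000; (r_i+r_j)·cross = 13·116.0000 = 1508.0000
edge 5: (4,28)→(4,6.5)  cross = 4·6.5 − 4·28 = -86.0000; (r_i+r_j)·cross = 8·-86.0000 = -688.0000
Σcross = 616.0000 → A = |Σcross|/2 = 308.0000 mm²
Σ(r_i+r_j)·cross = 19258.2500 → first moment M = |Σ|/6 = 3209.7083
R_c = M/A = 3209.7083/308.0000 = 10.4211 mm
θ = 233° = 4.066617 rad
V = θ·R_c·A = 4.066617·10.4211·308.0000 = 13052.655 mm³

Volume = 13052.655 mm³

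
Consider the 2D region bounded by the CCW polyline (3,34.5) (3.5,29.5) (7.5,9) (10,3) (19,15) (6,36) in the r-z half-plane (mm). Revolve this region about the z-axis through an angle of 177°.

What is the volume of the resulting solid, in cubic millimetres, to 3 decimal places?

Volume = 7702.423 mm³

Profile (r,z), 6 vertices: (3,34.5) (3.5,29.5) (7.5,9) (10,3) (19,15) (6,36)
edge 0: (3,34.5)→(3.5,29.5)  cross = 3·29.5 − 3.5·34.5 = -32.2500; (r_i+r_j)·cross = 6.5·-32.2500 = -209.6250
edge 1: (3.5,29.5)→(7.5,9)  cross = 3.5·9 − 7.5·29.5 = -189.7500; (r_i+r_j)·cross = 11·-189.7500 = -2087.2500
edge 2: (7.5,9)→(10,3)  cross = 7.5·3 − 10·9 = -67.5000; (r_i+r_j)·cross = 17.5·-67.5000 = -1181.2500
edge 3: (10,3)→(19,15)  cross = 10·15 − 19·3 = 93.0000; (r_i+r_j)·cross = 29·93.0000 = 2697.0000
edge 4: (19,15)→(6,36)  cross = 19·36 − 6·15 = 594.0000; (r_i+r_j)·cross = 25·594.0000 = 14850.0000
edge 5: (6,36)→(3,34.5)  cross = 6·34.5 − 3·36 = 99.0000; (r_i+r_j)·cross = 9·99.0000 = 891.0000
Σcross = 496.5000 → A = |Σcross|/2 = 248.2500 mm²
Σ(r_i+r_j)·cross = 14959.8750 → first moment M = |Σ|/6 = 2493.3125
R_c = M/A = 2493.3125/248.2500 = 10.0436 mm
θ = 177° = 3.089233 rad
V = θ·R_c·A = 3.089233·10.0436·248.2500 = 7702.423 mm³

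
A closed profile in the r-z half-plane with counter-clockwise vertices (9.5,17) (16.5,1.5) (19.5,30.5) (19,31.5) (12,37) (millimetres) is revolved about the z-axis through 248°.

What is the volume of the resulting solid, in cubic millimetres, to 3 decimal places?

Profile (r,z), 5 vertices: (9.5,17) (16.5,1.5) (19.5,30.5) (19,31.5) (12,37)
edge 0: (9.5,17)→(16.5,1.5)  cross = 9.5·1.5 − 16.5·17 = -266.2500; (r_i+r_j)·cross = 26·-266.2500 = -6922.5000
edge 1: (16.5,1.5)→(19.5,30.5)  cross = 16.5·30.5 − 19.5·1.5 = 474.0000; (r_i+r_j)·cross = 36·474.0000 = 17064.0000
edge 2: (19.5,30.5)→(19,31.5)  cross = 19.5·31.5 − 19·30.5 = 34.7500; (r_i+r_j)·cross = 38.5·34.7500 = 1337.8750
edge 3: (19,31.5)→(12,37)  cross = 19·37 − 12·31.5 = 325.0000; (r_i+r_j)·cross = 31·325.0000 = 10075.0000
edge 4: (12,37)→(9.5,17)  cross = 12·17 − 9.5·37 = -147.5000; (r_i+r_j)·cross = 21.5·-147.5000 = -3171.2500
Σcross = 420.0000 → A = |Σcross|/2 = 210.0000 mm²
Σ(r_i+r_j)·cross = 18383.1250 → first moment M = |Σ|/6 = 3063.8542
R_c = M/A = 3063.8542/210.0000 = 14.5898 mm
θ = 248° = 4.328417 rad
V = θ·R_c·A = 4.328417·14.5898·210.0000 = 13261.637 mm³

Volume = 13261.637 mm³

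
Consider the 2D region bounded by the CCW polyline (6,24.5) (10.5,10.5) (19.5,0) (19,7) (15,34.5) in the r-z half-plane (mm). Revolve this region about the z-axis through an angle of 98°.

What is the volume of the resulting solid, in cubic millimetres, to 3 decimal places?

Profile (r,z), 5 vertices: (6,24.5) (10.5,10.5) (19.5,0) (19,7) (15,34.5)
edge 0: (6,24.5)→(10.5,10.5)  cross = 6·10.5 − 10.5·24.5 = -194.2500; (r_i+r_j)·cross = 16.5·-194.2500 = -3205.1250
edge 1: (10.5,10.5)→(19.5,0)  cross = 10.5·0 − 19.5·10.5 = -204.7500; (r_i+r_j)·cross = 30·-204.7500 = -6142.5000
edge 2: (19.5,0)→(19,7)  cross = 19.5·7 − 19·0 = 136.5000; (r_i+r_j)·cross = 38.5·136.5000 = 5255.2500
edge 3: (19,7)→(15,34.5)  cross = 19·34.5 − 15·7 = 550.5000; (r_i+r_j)·cross = 34·550.5000 = 18717.0000
edge 4: (15,34.5)→(6,24.5)  cross = 15·24.5 − 6·34.5 = 160.5000; (r_i+r_j)·cross = 21·160.5000 = 3370.5000
Σcross = 448.5000 → A = |Σcross|/2 = 224.2500 mm²
Σ(r_i+r_j)·cross = 17995.1250 → first moment M = |Σ|/6 = 2999.1875
R_c = M/A = 2999.1875/224.2500 = 13.3743 mm
θ = 98° = 1.710423 rad
V = θ·R_c·A = 1.710423·13.3743·224.2500 = 5129.878 mm³

Volume = 5129.878 mm³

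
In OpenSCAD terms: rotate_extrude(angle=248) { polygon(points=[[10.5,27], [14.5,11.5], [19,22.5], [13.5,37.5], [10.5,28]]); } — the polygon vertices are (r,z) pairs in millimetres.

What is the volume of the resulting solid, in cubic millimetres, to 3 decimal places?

Profile (r,z), 5 vertices: (10.5,27) (14.5,11.5) (19,22.5) (13.5,37.5) (10.5,28)
edge 0: (10.5,27)→(14.5,11.5)  cross = 10.5·11.5 − 14.5·27 = -270.7500; (r_i+r_j)·cross = 25·-270.7500 = -6768.7500
edge 1: (14.5,11.5)→(19,22.5)  cross = 14.5·22.5 − 19·11.5 = 107.7500; (r_i+r_j)·cross = 33.5·107.7500 = 3609.6250
edge 2: (19,22.5)→(13.5,37.5)  cross = 19·37.5 − 13.5·22.5 = 408.7500; (r_i+r_j)·cross = 32.5·408.7500 = 13284.3750
edge 3: (13.5,37.5)→(10.5,28)  cross = 13.5·28 − 10.5·37.5 = -15.7500; (r_i+r_j)·cross = 24·-15.7500 = -378.0000
edge 4: (10.5,28)→(10.5,27)  cross = 10.5·27 − 10.5·28 = -10.5000; (r_i+r_j)·cross = 21·-10.5000 = -220.5000
Σcross = 219.5000 → A = |Σcross|/2 = 109.7500 mm²
Σ(r_i+r_j)·cross = 9526.7500 → first moment M = |Σ|/6 = 1587.7917
R_c = M/A = 1587.7917/109.7500 = 14.4674 mm
θ = 248° = 4.328417 rad
V = θ·R_c·A = 4.328417·14.4674·109.7500 = 6872.624 mm³

Volume = 6872.624 mm³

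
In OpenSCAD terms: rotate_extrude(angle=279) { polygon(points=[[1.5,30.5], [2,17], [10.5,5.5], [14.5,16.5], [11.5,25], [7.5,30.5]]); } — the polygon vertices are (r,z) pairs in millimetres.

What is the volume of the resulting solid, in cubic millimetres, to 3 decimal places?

Profile (r,z), 6 vertices: (1.5,30.5) (2,17) (10.5,5.5) (14.5,16.5) (11.5,25) (7.5,30.5)
edge 0: (1.5,30.5)→(2,17)  cross = 1.5·17 − 2·30.5 = -35.5000; (r_i+r_j)·cross = 3.5·-35.5000 = -124.2500
edge 1: (2,17)→(10.5,5.5)  cross = 2·5.5 − 10.5·17 = -167.5000; (r_i+r_j)·cross = 12.5·-167.5000 = -2093.7500
edge 2: (10.5,5.5)→(14.5,16.5)  cross = 10.5·16.5 − 14.5·5.5 = 93.5000; (r_i+r_j)·cross = 25·93.5000 = 2337.5000
edge 3: (14.5,16.5)→(11.5,25)  cross = 14.5·25 − 11.5·16.5 = 172.7500; (r_i+r_j)·cross = 26·172.7500 = 4491.5000
edge 4: (11.5,25)→(7.5,30.5)  cross = 11.5·30.5 − 7.5·25 = 163.2500; (r_i+r_j)·cross = 19·163.2500 = 3101.7500
edge 5: (7.5,30.5)→(1.5,30.5)  cross = 7.5·30.5 − 1.5·30.5 = 183.0000; (r_i+r_j)·cross = 9·183.0000 = 1647.0000
Σcross = 409.5000 → A = |Σcross|/2 = 204.7500 mm²
Σ(r_i+r_j)·cross = 9359.7500 → first moment M = |Σ|/6 = 1559.9583
R_c = M/A = 1559.9583/204.7500 = 7.6188 mm
θ = 279° = 4.869469 rad
V = θ·R_c·A = 4.869469·7.6188·204.7500 = 7596.168 mm³

Volume = 7596.168 mm³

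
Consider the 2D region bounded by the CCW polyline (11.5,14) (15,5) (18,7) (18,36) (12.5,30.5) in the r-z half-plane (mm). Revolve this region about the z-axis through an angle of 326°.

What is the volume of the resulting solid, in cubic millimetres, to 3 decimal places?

Profile (r,z), 5 vertices: (11.5,14) (15,5) (18,7) (18,36) (12.5,30.5)
edge 0: (11.5,14)→(15,5)  cross = 11.5·5 − 15·14 = -152.5000; (r_i+r_j)·cross = 26.5·-152.5000 = -4041.2500
edge 1: (15,5)→(18,7)  cross = 15·7 − 18·5 = 15.0000; (r_i+r_j)·cross = 33·15.0000 = 495.0000
edge 2: (18,7)→(18,36)  cross = 18·36 − 18·7 = 522.0000; (r_i+r_j)·cross = 36·522.0000 = 18792.0000
edge 3: (18,36)→(12.5,30.5)  cross = 18·30.5 − 12.5·36 = 99.0000; (r_i+r_j)·cross = 30.5·99.0000 = 3019.5000
edge 4: (12.5,30.5)→(11.5,14)  cross = 12.5·14 − 11.5·30.5 = -175.7500; (r_i+r_j)·cross = 24·-175.7500 = -4218.0000
Σcross = 307.7500 → A = |Σcross|/2 = 153.8750 mm²
Σ(r_i+r_j)·cross = 14047.2500 → first moment M = |Σ|/6 = 2341.2083
R_c = M/A = 2341.2083/153.8750 = 15.2150 mm
θ = 326° = 5.689773 rad
V = θ·R_c·A = 5.689773·15.2150·153.8750 = 13320.945 mm³

Volume = 13320.945 mm³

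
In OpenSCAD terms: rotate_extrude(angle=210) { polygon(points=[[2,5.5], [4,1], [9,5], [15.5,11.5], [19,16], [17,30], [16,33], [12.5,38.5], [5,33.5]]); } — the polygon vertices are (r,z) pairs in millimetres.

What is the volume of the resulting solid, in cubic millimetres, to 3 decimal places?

Profile (r,z), 9 vertices: (2,5.5) (4,1) (9,5) (15.5,11.5) (19,16) (17,30) (16,33) (12.5,38.5) (5,33.5)
edge 0: (2,5.5)→(4,1)  cross = 2·1 − 4·5.5 = -20.0000; (r_i+r_j)·cross = 6·-20.0000 = -120.0000
edge 1: (4,1)→(9,5)  cross = 4·5 − 9·1 = 11.0000; (r_i+r_j)·cross = 13·11.0000 = 143.0000
edge 2: (9,5)→(15.5,11.5)  cross = 9·11.5 − 15.5·5 = 26.0000; (r_i+r_j)·cross = 24.5·26.0000 = 637.0000
edge 3: (15.5,11.5)→(19,16)  cross = 15.5·16 − 19·11.5 = 29.5000; (r_i+r_j)·cross = 34.5·29.5000 = 1017.7500
edge 4: (19,16)→(17,30)  cross = 19·30 − 17·16 = 298.0000; (r_i+r_j)·cross = 36·298.0000 = 10728.0000
edge 5: (17,30)→(16,33)  cross = 17·33 − 16·30 = 81.0000; (r_i+r_j)·cross = 33·81.0000 = 2673.0000
edge 6: (16,33)→(12.5,38.5)  cross = 16·38.5 − 12.5·33 = 203.5000; (r_i+r_j)·cross = 28.5·203.5000 = 5799.7500
edge 7: (12.5,38.5)→(5,33.5)  cross = 12.5·33.5 − 5·38.5 = 226.2500; (r_i+r_j)·cross = 17.5·226.2500 = 3959.3750
edge 8: (5,33.5)→(2,5.5)  cross = 5·5.5 − 2·33.5 = -39.5000; (r_i+r_j)·cross = 7·-39.5000 = -276.5000
Σcross = 815.7500 → A = |Σcross|/2 = 407.8750 mm²
Σ(r_i+r_j)·cross = 24561.3750 → first moment M = |Σ|/6 = 4093.5625
R_c = M/A = 4093.5625/407.8750 = 10.0363 mm
θ = 210° = 3.665191 rad
V = θ·R_c·A = 3.665191·10.0363·407.8750 = 15003.690 mm³

Volume = 15003.690 mm³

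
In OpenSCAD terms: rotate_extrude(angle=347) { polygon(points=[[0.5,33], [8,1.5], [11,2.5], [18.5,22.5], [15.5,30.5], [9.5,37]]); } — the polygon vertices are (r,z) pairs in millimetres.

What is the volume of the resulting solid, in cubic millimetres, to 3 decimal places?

Volume = 21334.804 mm³

Profile (r,z), 6 vertices: (0.5,33) (8,1.5) (11,2.5) (18.5,22.5) (15.5,30.5) (9.5,37)
edge 0: (0.5,33)→(8,1.5)  cross = 0.5·1.5 − 8·33 = -263.2500; (r_i+r_j)·cross = 8.5·-263.2500 = -2237.6250
edge 1: (8,1.5)→(11,2.5)  cross = 8·2.5 − 11·1.5 = 3.5000; (r_i+r_j)·cross = 19·3.5000 = 66.5000
edge 2: (11,2.5)→(18.5,22.5)  cross = 11·22.5 − 18.5·2.5 = 201.2500; (r_i+r_j)·cross = 29.5·201.2500 = 5936.8750
edge 3: (18.5,22.5)→(15.5,30.5)  cross = 18.5·30.5 − 15.5·22.5 = 215.5000; (r_i+r_j)·cross = 34·215.5000 = 7327.0000
edge 4: (15.5,30.5)→(9.5,37)  cross = 15.5·37 − 9.5·30.5 = 283.7500; (r_i+r_j)·cross = 25·283.7500 = 7093.7500
edge 5: (9.5,37)→(0.5,33)  cross = 9.5·33 − 0.5·37 = 295.0000; (r_i+r_j)·cross = 10·295.0000 = 2950.0000
Σcross = 735.7500 → A = |Σcross|/2 = 367.8750 mm²
Σ(r_i+r_j)·cross = 21136.5000 → first moment M = |Σ|/6 = 3522.7500
R_c = M/A = 3522.7500/367.8750 = 9.5759 mm
θ = 347° = 6.056293 rad
V = θ·R_c·A = 6.056293·9.5759·367.8750 = 21334.804 mm³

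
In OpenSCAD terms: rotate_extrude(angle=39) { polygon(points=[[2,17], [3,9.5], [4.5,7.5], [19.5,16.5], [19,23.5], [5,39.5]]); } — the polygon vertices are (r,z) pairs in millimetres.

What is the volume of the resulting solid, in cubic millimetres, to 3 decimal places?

Profile (r,z), 6 vertices: (2,17) (3,9.5) (4.5,7.5) (19.5,16.5) (19,23.5) (5,39.5)
edge 0: (2,17)→(3,9.5)  cross = 2·9.5 − 3·17 = -32.0000; (r_i+r_j)·cross = 5·-32.0000 = -160.0000
edge 1: (3,9.5)→(4.5,7.5)  cross = 3·7.5 − 4.5·9.5 = -20.2500; (r_i+r_j)·cross = 7.5·-20.2500 = -151.8750
edge 2: (4.5,7.5)→(19.5,16.5)  cross = 4.5·16.5 − 19.5·7.5 = -72.0000; (r_i+r_j)·cross = 24·-72.0000 = -1728.0000
edge 3: (19.5,16.5)→(19,23.5)  cross = 19.5·23.5 − 19·16.5 = 144.7500; (r_i+r_j)·cross = 38.5·144.7500 = 5572.8750
edge 4: (19,23.5)→(5,39.5)  cross = 19·39.5 − 5·23.5 = 633.0000; (r_i+r_j)·cross = 24·633.0000 = 15192.0000
edge 5: (5,39.5)→(2,17)  cross = 5·17 − 2·39.5 = 6.0000; (r_i+r_j)·cross = 7·6.0000 = 42.0000
Σcross = 659.5000 → A = |Σcross|/2 = 329.7500 mm²
Σ(r_i+r_j)·cross = 18767.0000 → first moment M = |Σ|/6 = 3127.8333
R_c = M/A = 3127.8333/329.7500 = 9.4855 mm
θ = 39° = 0.680678 rad
V = θ·R_c·A = 0.680678·9.4855·329.7500 = 2129.049 mm³

Volume = 2129.049 mm³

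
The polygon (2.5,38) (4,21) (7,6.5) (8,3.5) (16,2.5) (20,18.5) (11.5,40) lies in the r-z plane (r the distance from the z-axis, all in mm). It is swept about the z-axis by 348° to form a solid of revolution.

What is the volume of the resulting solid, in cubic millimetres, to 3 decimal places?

Profile (r,z), 7 vertices: (2.5,38) (4,21) (7,6.5) (8,3.5) (16,2.5) (20,18.5) (11.5,40)
edge 0: (2.5,38)→(4,21)  cross = 2.5·21 − 4·38 = -99.5000; (r_i+r_j)·cross = 6.5·-99.5000 = -646.7500
edge 1: (4,21)→(7,6.5)  cross = 4·6.5 − 7·21 = -121.0000; (r_i+r_j)·cross = 11·-121.0000 = -1331.0000
edge 2: (7,6.5)→(8,3.5)  cross = 7·3.5 − 8·6.5 = -27.5000; (r_i+r_j)·cross = 15·-27.5000 = -412.5000
edge 3: (8,3.5)→(16,2.5)  cross = 8·2.5 − 16·3.5 = -36.0000; (r_i+r_j)·cross = 24·-36.0000 = -864.0000
edge 4: (16,2.5)→(20,18.5)  cross = 16·18.5 − 20·2.5 = 246.0000; (r_i+r_j)·cross = 36·246.0000 = 8856.0000
edge 5: (20,18.5)→(11.5,40)  cross = 20·40 − 11.5·18.5 = 587.2500; (r_i+r_j)·cross = 31.5·587.2500 = 18498.3750
edge 6: (11.5,40)→(2.5,38)  cross = 11.5·38 − 2.5·40 = 337.0000; (r_i+r_j)·cross = 14·337.0000 = 4718.0000
Σcross = 886.2500 → A = |Σcross|/2 = 443.1250 mm²
Σ(r_i+r_j)·cross = 28818.1250 → first moment M = |Σ|/6 = 4803.0208
R_c = M/A = 4803.0208/443.1250 = 10.8390 mm
θ = 348° = 6.073746 rad
V = θ·R_c·A = 6.073746·10.8390·443.1250 = 29172.328 mm³

Volume = 29172.328 mm³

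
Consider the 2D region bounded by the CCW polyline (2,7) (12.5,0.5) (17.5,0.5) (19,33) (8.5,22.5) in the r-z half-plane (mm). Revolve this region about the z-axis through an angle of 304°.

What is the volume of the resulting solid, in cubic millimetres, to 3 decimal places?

Volume = 20867.273 mm³

Profile (r,z), 5 vertices: (2,7) (12.5,0.5) (17.5,0.5) (19,33) (8.5,22.5)
edge 0: (2,7)→(12.5,0.5)  cross = 2·0.5 − 12.5·7 = -86.5000; (r_i+r_j)·cross = 14.5·-86.5000 = -1254.2500
edge 1: (12.5,0.5)→(17.5,0.5)  cross = 12.5·0.5 − 17.5·0.5 = -2.5000; (r_i+r_j)·cross = 30·-2.5000 = -75.0000
edge 2: (17.5,0.5)→(19,33)  cross = 17.5·33 − 19·0.5 = 568.0000; (r_i+r_j)·cross = 36.5·568.0000 = 20732.0000
edge 3: (19,33)→(8.5,22.5)  cross = 19·22.5 − 8.5·33 = 147.0000; (r_i+r_j)·cross = 27.5·147.0000 = 4042.5000
edge 4: (8.5,22.5)→(2,7)  cross = 8.5·7 − 2·22.5 = 14.5000; (r_i+r_j)·cross = 10.5·14.5000 = 152.2500
Σcross = 640.5000 → A = |Σcross|/2 = 320.2500 mm²
Σ(r_i+r_j)·cross = 23597.5000 → first moment M = |Σ|/6 = 3932.9167
R_c = M/A = 3932.9167/320.2500 = 12.2808 mm
θ = 304° = 5.305801 rad
V = θ·R_c·A = 5.305801·12.2808·320.2500 = 20867.273 mm³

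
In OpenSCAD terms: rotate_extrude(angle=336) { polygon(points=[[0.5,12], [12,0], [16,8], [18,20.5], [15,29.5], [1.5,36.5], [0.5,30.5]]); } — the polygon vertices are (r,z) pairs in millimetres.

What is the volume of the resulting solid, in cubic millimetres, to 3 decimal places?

Profile (r,z), 7 vertices: (0.5,12) (12,0) (16,8) (18,20.5) (15,29.5) (1.5,36.5) (0.5,30.5)
edge 0: (0.5,12)→(12,0)  cross = 0.5·0 − 12·12 = -144.0000; (r_i+r_j)·cross = 12.5·-144.0000 = -1800.0000
edge 1: (12,0)→(16,8)  cross = 12·8 − 16·0 = 96.0000; (r_i+r_j)·cross = 28·96.0000 = 2688.0000
edge 2: (16,8)→(18,20.5)  cross = 16·20.5 − 18·8 = 184.0000; (r_i+r_j)·cross = 34·184.0000 = 6256.0000
edge 3: (18,20.5)→(15,29.5)  cross = 18·29.5 − 15·20.5 = 223.5000; (r_i+r_j)·cross = 33·223.5000 = 7375.5000
edge 4: (15,29.5)→(1.5,36.5)  cross = 15·36.5 − 1.5·29.5 = 503.2500; (r_i+r_j)·cross = 16.5·503.2500 = 8303.6250
edge 5: (1.5,36.5)→(0.5,30.5)  cross = 1.5·30.5 − 0.5·36.5 = 27.5000; (r_i+r_j)·cross = 2·27.5000 = 55.0000
edge 6: (0.5,30.5)→(0.5,12)  cross = 0.5·12 − 0.5·30.5 = -9.2500; (r_i+r_j)·cross = 1·-9.2500 = -9.2500
Σcross = 881.0000 → A = |Σcross|/2 = 440.5000 mm²
Σ(r_i+r_j)·cross = 22868.8750 → first moment M = |Σ|/6 = 3811.4792
R_c = M/A = 3811.4792/440.5000 = 8.6526 mm
θ = 336° = 5.864306 rad
V = θ·R_c·A = 5.864306·8.6526·440.5000 = 22351.681 mm³

Volume = 22351.681 mm³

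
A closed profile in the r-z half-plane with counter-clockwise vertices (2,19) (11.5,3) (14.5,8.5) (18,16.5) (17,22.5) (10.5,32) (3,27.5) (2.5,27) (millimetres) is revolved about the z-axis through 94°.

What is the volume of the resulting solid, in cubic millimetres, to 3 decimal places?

Profile (r,z), 8 vertices: (2,19) (11.5,3) (14.5,8.5) (18,16.5) (17,22.5) (10.5,32) (3,27.5) (2.5,27)
edge 0: (2,19)→(11.5,3)  cross = 2·3 − 11.5·19 = -212.5000; (r_i+r_j)·cross = 13.5·-212.5000 = -2868.7500
edge 1: (11.5,3)→(14.5,8.5)  cross = 11.5·8.5 − 14.5·3 = 54.2500; (r_i+r_j)·cross = 26·54.2500 = 1410.5000
edge 2: (14.5,8.5)→(18,16.5)  cross = 14.5·16.5 − 18·8.5 = 86.2500; (r_i+r_j)·cross = 32.5·86.2500 = 2803.1250
edge 3: (18,16.5)→(17,22.5)  cross = 18·22.5 − 17·16.5 = 124.5000; (r_i+r_j)·cross = 35·124.5000 = 4357.5000
edge 4: (17,22.5)→(10.5,32)  cross = 17·32 − 10.5·22.5 = 307.7500; (r_i+r_j)·cross = 27.5·307.7500 = 8463.1250
edge 5: (10.5,32)→(3,27.5)  cross = 10.5·27.5 − 3·32 = 192.7500; (r_i+r_j)·cross = 13.5·192.7500 = 2602.1250
edge 6: (3,27.5)→(2.5,27)  cross = 3·27 − 2.5·27.5 = 12.2500; (r_i+r_j)·cross = 5.5·12.2500 = 67.3750
edge 7: (2.5,27)→(2,19)  cross = 2.5·19 − 2·27 = -6.5000; (r_i+r_j)·cross = 4.5·-6.5000 = -29.2500
Σcross = 558.7500 → A = |Σcross|/2 = 279.3750 mm²
Σ(r_i+r_j)·cross = 16805.7500 → first moment M = |Σ|/6 = 2800.9583
R_c = M/A = 2800.9583/279.3750 = 10.0258 mm
θ = 94° = 1.640609 rad
V = θ·R_c·A = 1.640609·10.0258·279.3750 = 4595.279 mm³

Volume = 4595.279 mm³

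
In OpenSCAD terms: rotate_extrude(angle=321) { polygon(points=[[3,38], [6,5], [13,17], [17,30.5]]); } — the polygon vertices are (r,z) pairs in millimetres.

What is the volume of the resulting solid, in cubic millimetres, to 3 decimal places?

Volume = 12233.074 mm³

Profile (r,z), 4 vertices: (3,38) (6,5) (13,17) (17,30.5)
edge 0: (3,38)→(6,5)  cross = 3·5 − 6·38 = -213.0000; (r_i+r_j)·cross = 9·-213.0000 = -1917.0000
edge 1: (6,5)→(13,17)  cross = 6·17 − 13·5 = 37.0000; (r_i+r_j)·cross = 19·37.0000 = 703.0000
edge 2: (13,17)→(17,30.5)  cross = 13·30.5 − 17·17 = 107.5000; (r_i+r_j)·cross = 30·107.5000 = 3225.0000
edge 3: (17,30.5)→(3,38)  cross = 17·38 − 3·30.5 = 554.5000; (r_i+r_j)·cross = 20·554.5000 = 11090.0000
Σcross = 486.0000 → A = |Σcross|/2 = 243.0000 mm²
Σ(r_i+r_j)·cross = 13101.0000 → first moment M = |Σ|/6 = 2183.5000
R_c = M/A = 2183.5000/243.0000 = 8.9856 mm
θ = 321° = 5.602507 rad
V = θ·R_c·A = 5.602507·8.9856·243.0000 = 12233.074 mm³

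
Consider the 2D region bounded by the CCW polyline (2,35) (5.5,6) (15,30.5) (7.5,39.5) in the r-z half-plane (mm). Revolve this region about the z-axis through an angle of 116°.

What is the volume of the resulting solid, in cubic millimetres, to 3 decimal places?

Profile (r,z), 4 vertices: (2,35) (5.5,6) (15,30.5) (7.5,39.5)
edge 0: (2,35)→(5.5,6)  cross = 2·6 − 5.5·35 = -180.5000; (r_i+r_j)·cross = 7.5·-180.5000 = -1353.7500
edge 1: (5.5,6)→(15,30.5)  cross = 5.5·30.5 − 15·6 = 77.7500; (r_i+r_j)·cross = 20.5·77.7500 = 1593.8750
edge 2: (15,30.5)→(7.5,39.5)  cross = 15·39.5 − 7.5·30.5 = 363.7500; (r_i+r_j)·cross = 22.5·363.7500 = 8184.3750
edge 3: (7.5,39.5)→(2,35)  cross = 7.5·35 − 2·39.5 = 183.5000; (r_i+r_j)·cross = 9.5·183.5000 = 1743.2500
Σcross = 444.5000 → A = |Σcross|/2 = 222.2500 mm²
Σ(r_i+r_j)·cross = 10167.7500 → first moment M = |Σ|/6 = 1694.6250
R_c = M/A = 1694.6250/222.2500 = 7.6249 mm
θ = 116° = 2.024582 rad
V = θ·R_c·A = 2.024582·7.6249·222.2500 = 3430.907 mm³

Volume = 3430.907 mm³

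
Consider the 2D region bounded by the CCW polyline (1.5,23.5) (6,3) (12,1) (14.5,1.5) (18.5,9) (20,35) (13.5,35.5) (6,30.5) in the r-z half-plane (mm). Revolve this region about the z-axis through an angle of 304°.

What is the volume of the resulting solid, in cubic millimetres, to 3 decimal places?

Volume = 28708.583 mm³

Profile (r,z), 8 vertices: (1.5,23.5) (6,3) (12,1) (14.5,1.5) (18.5,9) (20,35) (13.5,35.5) (6,30.5)
edge 0: (1.5,23.5)→(6,3)  cross = 1.5·3 − 6·23.5 = -136.5000; (r_i+r_j)·cross = 7.5·-136.5000 = -1023.7500
edge 1: (6,3)→(12,1)  cross = 6·1 − 12·3 = -30.0000; (r_i+r_j)·cross = 18·-30.0000 = -540.0000
edge 2: (12,1)→(14.5,1.5)  cross = 12·1.5 − 14.5·1 = 3.5000; (r_i+r_j)·cross = 26.5·3.5000 = 92.7500
edge 3: (14.5,1.5)→(18.5,9)  cross = 14.5·9 − 18.5·1.5 = 102.7500; (r_i+r_j)·cross = 33·102.7500 = 3390.7500
edge 4: (18.5,9)→(20,35)  cross = 18.5·35 − 20·9 = 467.5000; (r_i+r_j)·cross = 38.5·467.5000 = 17998.7500
edge 5: (20,35)→(13.5,35.5)  cross = 20·35.5 − 13.5·35 = 237.5000; (r_i+r_j)·cross = 33.5·237.5000 = 7956.2500
edge 6: (13.5,35.5)→(6,30.5)  cross = 13.5·30.5 − 6·35.5 = 198.7500; (r_i+r_j)·cross = 19.5·198.7500 = 3875.6250
edge 7: (6,30.5)→(1.5,23.5)  cross = 6·23.5 − 1.5·30.5 = 95.2500; (r_i+r_j)·cross = 7.5·95.2500 = 714.3750
Σcross = 938.7500 → A = |Σcross|/2 = 469.3750 mm²
Σ(r_i+r_j)·cross = 32464.7500 → first moment M = |Σ|/6 = 5410.7917
R_c = M/A = 5410.7917/469.3750 = 11.5277 mm
θ = 304° = 5.305801 rad
V = θ·R_c·A = 5.305801·11.5277·469.3750 = 28708.583 mm³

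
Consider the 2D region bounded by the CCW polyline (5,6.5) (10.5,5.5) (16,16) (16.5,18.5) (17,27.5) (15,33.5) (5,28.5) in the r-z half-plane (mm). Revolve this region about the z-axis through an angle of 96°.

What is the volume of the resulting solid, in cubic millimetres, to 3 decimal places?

Volume = 4556.636 mm³

Profile (r,z), 7 vertices: (5,6.5) (10.5,5.5) (16,16) (16.5,18.5) (17,27.5) (15,33.5) (5,28.5)
edge 0: (5,6.5)→(10.5,5.5)  cross = 5·5.5 − 10.5·6.5 = -40.7500; (r_i+r_j)·cross = 15.5·-40.7500 = -631.6250
edge 1: (10.5,5.5)→(16,16)  cross = 10.5·16 − 16·5.5 = 80.0000; (r_i+r_j)·cross = 26.5·80.0000 = 2120.0000
edge 2: (16,16)→(16.5,18.5)  cross = 16·18.5 − 16.5·16 = 32.0000; (r_i+r_j)·cross = 32.5·32.0000 = 1040.0000
edge 3: (16.5,18.5)→(17,27.5)  cross = 16.5·27.5 − 17·18.5 = 139.2500; (r_i+r_j)·cross = 33.5·139.2500 = 4664.8750
edge 4: (17,27.5)→(15,33.5)  cross = 17·33.5 − 15·27.5 = 157.0000; (r_i+r_j)·cross = 32·157.0000 = 5024.0000
edge 5: (15,33.5)→(5,28.5)  cross = 15·28.5 − 5·33.5 = 260.0000; (r_i+r_j)·cross = 20·260.0000 = 5200.0000
edge 6: (5,28.5)→(5,6.5)  cross = 5·6.5 − 5·28.5 = -110.0000; (r_i+r_j)·cross = 10·-110.0000 = -1100.0000
Σcross = 517.5000 → A = |Σcross|/2 = 258.7500 mm²
Σ(r_i+r_j)·cross = 16317.2500 → first moment M = |Σ|/6 = 2719.5417
R_c = M/A = 2719.5417/258.7500 = 10.5103 mm
θ = 96° = 1.675516 rad
V = θ·R_c·A = 1.675516·10.5103·258.7500 = 4556.636 mm³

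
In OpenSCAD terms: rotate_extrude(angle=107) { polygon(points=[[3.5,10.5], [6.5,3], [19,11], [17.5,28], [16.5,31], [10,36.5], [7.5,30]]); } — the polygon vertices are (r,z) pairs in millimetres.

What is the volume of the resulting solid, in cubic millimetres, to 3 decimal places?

Profile (r,z), 7 vertices: (3.5,10.5) (6.5,3) (19,11) (17.5,28) (16.5,31) (10,36.5) (7.5,30)
edge 0: (3.5,10.5)→(6.5,3)  cross = 3.5·3 − 6.5·10.5 = -57.7500; (r_i+r_j)·cross = 10·-57.7500 = -577.5000
edge 1: (6.5,3)→(19,11)  cross = 6.5·11 − 19·3 = 14.5000; (r_i+r_j)·cross = 25.5·14.5000 = 369.7500
edge 2: (19,11)→(17.5,28)  cross = 19·28 − 17.5·11 = 339.5000; (r_i+r_j)·cross = 36.5·339.5000 = 12391.7500
edge 3: (17.5,28)→(16.5,31)  cross = 17.5·31 − 16.5·28 = 80.5000; (r_i+r_j)·cross = 34·80.5000 = 2737.0000
edge 4: (16.5,31)→(10,36.5)  cross = 16.5·36.5 − 10·31 = 292.2500; (r_i+r_j)·cross = 26.5·292.2500 = 7744.6250
edge 5: (10,36.5)→(7.5,30)  cross = 10·30 − 7.5·36.5 = 26.2500; (r_i+r_j)·cross = 17.5·26.2500 = 459.3750
edge 6: (7.5,30)→(3.5,10.5)  cross = 7.5·10.5 − 3.5·30 = -26.2500; (r_i+r_j)·cross = 11·-26.2500 = -288.7500
Σcross = 669.0000 → A = |Σcross|/2 = 334.5000 mm²
Σ(r_i+r_j)·cross = 22836.2500 → first moment M = |Σ|/6 = 3806.0417
R_c = M/A = 3806.0417/334.5000 = 11.3783 mm
θ = 107° = 1.867502 rad
V = θ·R_c·A = 1.867502·11.3783·334.5000 = 7107.792 mm³

Volume = 7107.792 mm³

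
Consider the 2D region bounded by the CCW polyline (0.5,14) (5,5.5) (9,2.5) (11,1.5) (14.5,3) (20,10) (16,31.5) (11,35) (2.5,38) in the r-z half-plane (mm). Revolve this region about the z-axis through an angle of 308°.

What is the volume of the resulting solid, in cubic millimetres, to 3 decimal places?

Volume = 26202.311 mm³

Profile (r,z), 9 vertices: (0.5,14) (5,5.5) (9,2.5) (11,1.5) (14.5,3) (20,10) (16,31.5) (11,35) (2.5,38)
edge 0: (0.5,14)→(5,5.5)  cross = 0.5·5.5 − 5·14 = -67.2500; (r_i+r_j)·cross = 5.5·-67.2500 = -369.8750
edge 1: (5,5.5)→(9,2.5)  cross = 5·2.5 − 9·5.5 = -37.0000; (r_i+r_j)·cross = 14·-37.0000 = -518.0000
edge 2: (9,2.5)→(11,1.5)  cross = 9·1.5 − 11·2.5 = -14.0000; (r_i+r_j)·cross = 20·-14.0000 = -280.0000
edge 3: (11,1.5)→(14.5,3)  cross = 11·3 − 14.5·1.5 = 11.2500; (r_i+r_j)·cross = 25.5·11.2500 = 286.8750
edge 4: (14.5,3)→(20,10)  cross = 14.5·10 − 20·3 = 85.0000; (r_i+r_j)·cross = 34.5·85.0000 = 2932.5000
edge 5: (20,10)→(16,31.5)  cross = 20·31.5 − 16·10 = 470.0000; (r_i+r_j)·cross = 36·470.0000 = 16920.0000
edge 6: (16,31.5)→(11,35)  cross = 16·35 − 11·31.5 = 213.5000; (r_i+r_j)·cross = 27·213.5000 = 5764.5000
edge 7: (11,35)→(2.5,38)  cross = 11·38 − 2.5·35 = 330.5000; (r_i+r_j)·cross = 13.5·330.5000 = 4461.7500
edge 8: (2.5,38)→(0.5,14)  cross = 2.5·14 − 0.5·38 = 16.0000; (r_i+r_j)·cross = 3·16.0000 = 48.0000
Σcross = 1008.0000 → A = |Σcross|/2 = 504.0000 mm²
Σ(r_i+r_j)·cross = 29245.7500 → first moment M = |Σ|/6 = 4874.2917
R_c = M/A = 4874.2917/504.0000 = 9.6712 mm
θ = 308° = 5.375614 rad
V = θ·R_c·A = 5.375614·9.6712·504.0000 = 26202.311 mm³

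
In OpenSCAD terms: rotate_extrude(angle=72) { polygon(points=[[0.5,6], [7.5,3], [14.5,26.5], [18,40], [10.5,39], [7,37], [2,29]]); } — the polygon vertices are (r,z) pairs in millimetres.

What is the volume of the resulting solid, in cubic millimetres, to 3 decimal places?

Profile (r,z), 7 vertices: (0.5,6) (7.5,3) (14.5,26.5) (18,40) (10.5,39) (7,37) (2,29)
edge 0: (0.5,6)→(7.5,3)  cross = 0.5·3 − 7.5·6 = -43.5000; (r_i+r_j)·cross = 8·-43.5000 = -348.0000
edge 1: (7.5,3)→(14.5,26.5)  cross = 7.5·26.5 − 14.5·3 = 155.2500; (r_i+r_j)·cross = 22·155.2500 = 3415.5000
edge 2: (14.5,26.5)→(18,40)  cross = 14.5·40 − 18·26.5 = 103.0000; (r_i+r_j)·cross = 32.5·103.0000 = 3347.5000
edge 3: (18,40)→(10.5,39)  cross = 18·39 − 10.5·40 = 282.0000; (r_i+r_j)·cross = 28.5·282.0000 = 8037.0000
edge 4: (10.5,39)→(7,37)  cross = 10.5·37 − 7·39 = 115.5000; (r_i+r_j)·cross = 17.5·115.5000 = 2021.2500
edge 5: (7,37)→(2,29)  cross = 7·29 − 2·37 = 129.0000; (r_i+r_j)·cross = 9·129.0000 = 1161.0000
edge 6: (2,29)→(0.5,6)  cross = 2·6 − 0.5·29 = -2.5000; (r_i+r_j)·cross = 2.5·-2.5000 = -6.2500
Σcross = 738.7500 → A = |Σcross|/2 = 369.3750 mm²
Σ(r_i+r_j)·cross = 17628.0000 → first moment M = |Σ|/6 = 2938.0000
R_c = M/A = 2938.0000/369.3750 = 7.9540 mm
θ = 72° = 1.256637 rad
V = θ·R_c·A = 1.256637·7.9540·369.3750 = 3692.000 mm³

Volume = 3692.000 mm³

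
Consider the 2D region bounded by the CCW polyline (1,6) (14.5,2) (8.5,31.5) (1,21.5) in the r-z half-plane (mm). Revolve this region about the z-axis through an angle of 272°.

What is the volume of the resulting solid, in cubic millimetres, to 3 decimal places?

Volume = 8072.479 mm³

Profile (r,z), 4 vertices: (1,6) (14.5,2) (8.5,31.5) (1,21.5)
edge 0: (1,6)→(14.5,2)  cross = 1·2 − 14.5·6 = -85.0000; (r_i+r_j)·cross = 15.5·-85.0000 = -1317.5000
edge 1: (14.5,2)→(8.5,31.5)  cross = 14.5·31.5 − 8.5·2 = 439.7500; (r_i+r_j)·cross = 23·439.7500 = 10114.2500
edge 2: (8.5,31.5)→(1,21.5)  cross = 8.5·21.5 − 1·31.5 = 151.2500; (r_i+r_j)·cross = 9.5·151.2500 = 1436.8750
edge 3: (1,21.5)→(1,6)  cross = 1·6 − 1·21.5 = -15.5000; (r_i+r_j)·cross = 2·-15.5000 = -31.0000
Σcross = 490.5000 → A = |Σcross|/2 = 245.2500 mm²
Σ(r_i+r_j)·cross = 10202.6250 → first moment M = |Σ|/6 = 1700.4375
R_c = M/A = 1700.4375/245.2500 = 6.9335 mm
θ = 272° = 4.747296 rad
V = θ·R_c·A = 4.747296·6.9335·245.2500 = 8072.479 mm³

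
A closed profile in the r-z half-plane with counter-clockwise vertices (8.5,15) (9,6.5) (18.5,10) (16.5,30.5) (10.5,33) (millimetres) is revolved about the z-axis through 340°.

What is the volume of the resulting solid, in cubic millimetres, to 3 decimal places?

Profile (r,z), 5 vertices: (8.5,15) (9,6.5) (18.5,10) (16.5,30.5) (10.5,33)
edge 0: (8.5,15)→(9,6.5)  cross = 8.5·6.5 − 9·15 = -79.7500; (r_i+r_j)·cross = 17.5·-79.7500 = -1395.6250
edge 1: (9,6.5)→(18.5,10)  cross = 9·10 − 18.5·6.5 = -30.2500; (r_i+r_j)·cross = 27.5·-30.2500 = -831.8750
edge 2: (18.5,10)→(16.5,30.5)  cross = 18.5·30.5 − 16.5·10 = 399.2500; (r_i+r_j)·cross = 35·399.2500 = 13973.7500
edge 3: (16.5,30.5)→(10.5,33)  cross = 16.5·33 − 10.5·30.5 = 224.2500; (r_i+r_j)·cross = 27·224.2500 = 6054.7500
edge 4: (10.5,33)→(8.5,15)  cross = 10.5·15 − 8.5·33 = -123.0000; (r_i+r_j)·cross = 19·-123.0000 = -2337.0000
Σcross = 390.5000 → A = |Σcross|/2 = 195.2500 mm²
Σ(r_i+r_j)·cross = 15464.0000 → first moment M = |Σ|/6 = 2577.3333
R_c = M/A = 2577.3333/195.2500 = 13.2002 mm
θ = 340° = 5.934119 rad
V = θ·R_c·A = 5.934119·13.2002·195.2500 = 15294.204 mm³

Volume = 15294.204 mm³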